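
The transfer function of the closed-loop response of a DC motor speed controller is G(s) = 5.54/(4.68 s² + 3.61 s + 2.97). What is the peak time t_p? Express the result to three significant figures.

Dividing through by 4.68: denominator becomes s² + 0.7714 s + 0.6346.
So ω_n = √0.6346 = 0.797 rad/s and ζ = 0.7714/(2·0.797) = 0.484.
ω_d = ω_n√(1−ζ²) = 0.697 rad/s. t_p = π/ω_d = 4.51 s.

t_p ≈ 4.51 s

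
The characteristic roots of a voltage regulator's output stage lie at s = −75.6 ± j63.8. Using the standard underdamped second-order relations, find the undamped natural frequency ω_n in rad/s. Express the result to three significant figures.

ω_n ≈ 98.9 rad/s

|pole| = ω_n = √(75.6² + 63.8²) = 98.9 rad/s; ζ = cos θ = σ/ω_n = 0.764.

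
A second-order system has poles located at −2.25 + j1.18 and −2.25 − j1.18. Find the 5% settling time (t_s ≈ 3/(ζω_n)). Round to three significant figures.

For poles at −σ ± jω_d, ζω_n = σ = 2.25, so t_s ≈ 3/σ = 1.33 s.

t_s ≈ 1.33 s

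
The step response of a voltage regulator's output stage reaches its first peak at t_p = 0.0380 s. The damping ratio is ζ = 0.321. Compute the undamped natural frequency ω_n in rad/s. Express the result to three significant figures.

Peak time t_p = π/ω_d, so ω_d = π/t_p = π/0.0380 = 82.7 rad/s.
ω_n = ω_d/√(1−ζ²) = 82.7/√0.897 = 87.3 rad/s.

ω_n ≈ 87.3 rad/s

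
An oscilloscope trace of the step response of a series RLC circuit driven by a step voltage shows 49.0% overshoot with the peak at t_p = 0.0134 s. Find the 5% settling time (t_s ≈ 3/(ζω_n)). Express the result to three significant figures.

t_s ≈ 0.0564 s

ζ from %OS: ζ = |ln 0.490|/√(π²+ln²0.490) = 0.221.
t_p = π/ω_d ⇒ ω_d = 234 rad/s; then ω_n = ω_d/√(1−ζ²) = 240 rad/s.
t_s ≈ 3/(ζω_n) = 3/(0.221·240) = 0.0564 s.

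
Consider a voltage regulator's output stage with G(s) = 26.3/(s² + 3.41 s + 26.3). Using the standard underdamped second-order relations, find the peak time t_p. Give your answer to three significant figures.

t_p ≈ 0.650 s

Matching coefficients with s² + 2ζω_n s + ω_n² gives ω_n² = 26.3 ⇒ ω_n = 5.13 rad/s, and ζ = 3.41/(2ω_n) = 0.332.
ω_d = 5.13·√(1 − 0.332²) = 4.84 rad/s. Then t_p = π/ω_d = 0.650 s.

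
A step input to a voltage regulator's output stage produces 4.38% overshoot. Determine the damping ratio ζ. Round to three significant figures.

Inverting the overshoot relation: ζ = |ln 0.0438|/√(π² + ln²0.0438) = 0.706.

ζ ≈ 0.706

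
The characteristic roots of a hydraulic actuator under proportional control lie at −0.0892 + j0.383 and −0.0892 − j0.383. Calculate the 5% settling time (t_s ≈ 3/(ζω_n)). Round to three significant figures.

t_s ≈ 33.6 s

For poles at −σ ± jω_d, ζω_n = σ = 0.0892, so t_s ≈ 3/σ = 33.6 s.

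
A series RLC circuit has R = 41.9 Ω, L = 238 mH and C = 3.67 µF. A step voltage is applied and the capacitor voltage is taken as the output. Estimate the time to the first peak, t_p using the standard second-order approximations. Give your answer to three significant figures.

For a series RLC circuit (capacitor voltage as output), ω_n = 1/√(LC) = 1/√(238 mH · 3.67 µF) = 1070 rad/s.
ζ = (R/2)·√(C/L) = (41.9/2)·√(3.67 µF/238 mH) = 0.0823.
ω_d = ω_n√(1−ζ²) = 1070 rad/s. t_p = π/ω_d = 0.00295 s.

t_p ≈ 0.00295 s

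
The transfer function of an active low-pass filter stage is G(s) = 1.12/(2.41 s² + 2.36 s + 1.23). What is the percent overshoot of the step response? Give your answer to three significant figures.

%OS ≈ 5.20%

Dividing through by 2.41: denominator becomes s² + 0.9793 s + 0.5104.
So ω_n = √0.5104 = 0.714 rad/s and ζ = 0.9793/(2·0.714) = 0.685.
%OS = 100·exp(−πζ/√(1−ζ²)) = 5.20%.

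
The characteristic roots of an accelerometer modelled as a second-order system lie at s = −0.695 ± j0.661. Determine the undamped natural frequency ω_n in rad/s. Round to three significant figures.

|pole| = ω_n = √(0.695² + 0.661²) = 0.959 rad/s; ζ = cos θ = σ/ω_n = 0.725.

ω_n ≈ 0.959 rad/s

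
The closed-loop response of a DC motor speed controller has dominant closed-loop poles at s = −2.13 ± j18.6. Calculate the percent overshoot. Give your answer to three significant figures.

With σ = 2.13, ω_d = 18.6: ω_n = √(σ²+ω_d²) = 18.7 rad/s, ζ = σ/ω_n = 0.114.
%OS = 100 e^{−πζ/√(1−ζ²)} with ζ = 0.114 gives 69.8%.

%OS ≈ 69.8%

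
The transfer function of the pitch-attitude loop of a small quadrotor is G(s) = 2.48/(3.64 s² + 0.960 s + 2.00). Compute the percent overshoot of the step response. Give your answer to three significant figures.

%OS ≈ 56.7%

Dividing through by 3.64: denominator becomes s² + 0.2637 s + 0.5495.
So ω_n = √0.5495 = 0.741 rad/s and ζ = 0.2637/(2·0.741) = 0.178.
%OS = 100 e^{−πζ/√(1−ζ²)} with ζ = 0.178 gives 56.7%.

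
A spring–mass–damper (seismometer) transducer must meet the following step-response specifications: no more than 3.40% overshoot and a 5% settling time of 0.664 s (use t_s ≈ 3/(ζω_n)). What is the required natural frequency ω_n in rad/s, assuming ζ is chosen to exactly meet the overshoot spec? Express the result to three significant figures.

From %OS = 100·exp(−πζ/√(1−ζ²)), invert to get ζ = −ln(OS)/√(π² + ln²(OS)) with OS = 0.0340.
−ln 0.0340 = 3.381, so ζ = 3.381/√(π² + 11.43) = 0.733.
Then ω_n = 3/(ζ t_s) = 3/(0.733 × 0.664) = 6.17 rad/s.

ω_n ≈ 6.17 rad/s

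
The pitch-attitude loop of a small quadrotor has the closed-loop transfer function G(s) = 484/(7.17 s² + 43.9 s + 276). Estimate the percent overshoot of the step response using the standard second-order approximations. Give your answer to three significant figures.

%OS ≈ 16.8%

Dividing through by 7.17: denominator becomes s² + 6.123 s + 38.49.
So ω_n = √38.49 = 6.20 rad/s and ζ = 6.123/(2·6.20) = 0.493.
%OS = 100·exp(−πζ/√(1−ζ²)) = 16.8%.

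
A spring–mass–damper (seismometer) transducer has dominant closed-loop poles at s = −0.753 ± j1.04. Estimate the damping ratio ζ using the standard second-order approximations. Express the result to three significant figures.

ζ ≈ 0.586

|pole| = ω_n = √(0.753² + 1.04²) = 1.28 rad/s; ζ = cos θ = σ/ω_n = 0.586.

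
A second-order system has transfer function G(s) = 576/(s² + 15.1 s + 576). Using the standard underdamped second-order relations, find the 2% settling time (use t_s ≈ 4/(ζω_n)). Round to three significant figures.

t_s ≈ 0.530 s

Comparing the denominator to s² + 2ζω_n s + ω_n²: ω_n = √576 = 24.0 rad/s, and 2ζω_n = 15.1 so ζ = 15.1/(2·24.0) = 0.315.
t_s ≈ 4/(ζω_n) = 4/(0.315·24.0) = 0.530 s.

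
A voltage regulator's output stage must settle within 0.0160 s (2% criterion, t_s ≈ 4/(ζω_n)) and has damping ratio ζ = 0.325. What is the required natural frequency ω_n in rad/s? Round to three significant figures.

Rearranging t_s ≈ 4/(ζω_n) gives ω_n = 4/(ζ·t_s) = 4/(0.325 × 0.0160) = 769 rad/s.

ω_n ≈ 769 rad/s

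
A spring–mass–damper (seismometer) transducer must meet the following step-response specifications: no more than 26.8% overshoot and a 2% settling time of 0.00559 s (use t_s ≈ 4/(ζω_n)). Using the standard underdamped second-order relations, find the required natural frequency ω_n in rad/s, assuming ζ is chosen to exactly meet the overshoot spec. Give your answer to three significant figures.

ζ = −ln(OS)/√(π² + (ln OS)²). With OS = 0.268, ln OS = −1.317 and ζ = 1.317/3.406 = 0.387.
Then ω_n = 4/(ζ t_s) = 4/(0.387 × 0.00559) = 1850 rad/s.

ω_n ≈ 1850 rad/s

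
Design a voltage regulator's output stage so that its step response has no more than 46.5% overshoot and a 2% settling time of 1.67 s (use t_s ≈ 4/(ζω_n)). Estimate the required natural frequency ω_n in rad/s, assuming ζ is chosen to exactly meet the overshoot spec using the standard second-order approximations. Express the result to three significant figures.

From %OS = 100·exp(−πζ/√(1−ζ²)), invert to get ζ = −ln(OS)/√(π² + ln²(OS)) with OS = 0.465.
−ln 0.465 = 0.7657, so ζ = 0.7657/√(π² + 0.5863) = 0.237.
From t_s ≈ 4/(ζω_n): ω_n = 4/(ζ·t_s) = 4/(0.237·1.67) = 10.1 rad/s.

ω_n ≈ 10.1 rad/s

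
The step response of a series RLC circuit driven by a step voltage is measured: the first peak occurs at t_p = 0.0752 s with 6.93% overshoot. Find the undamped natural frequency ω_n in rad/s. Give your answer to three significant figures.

ω_n ≈ 54.8 rad/s

From the overshoot, ζ = −ln(OS)/√(π²+ln²(OS)) = 0.648.
From t_p = π/ω_d, ω_d = π/0.0752 = 41.8 rad/s, so ω_n = ω_d/√(1−ζ²) = 54.8 rad/s.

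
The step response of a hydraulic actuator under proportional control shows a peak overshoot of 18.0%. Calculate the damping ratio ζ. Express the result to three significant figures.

ζ ≈ 0.479

Inverting the overshoot relation: ζ = |ln 0.180|/√(π² + ln²0.180) = 0.479.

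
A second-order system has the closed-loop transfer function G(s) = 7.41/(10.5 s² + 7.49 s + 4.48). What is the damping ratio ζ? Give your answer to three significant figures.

ζ ≈ 0.546

Dividing through by 10.5: denominator becomes s² + 0.7133 s + 0.4267.
So ω_n = √0.4267 = 0.653 rad/s and ζ = 0.7133/(2·0.653) = 0.546.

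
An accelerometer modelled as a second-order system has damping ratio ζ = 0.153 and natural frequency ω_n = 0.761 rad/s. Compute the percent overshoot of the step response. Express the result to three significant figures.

For an underdamped second-order system, %OS = 100·exp(−πζ/√(1−ζ²)).
πζ/√(1−ζ²) = π·0.153/√(1−0.0234) = 0.4864, so %OS = 100·e^(−0.4864) = 61.5%.

%OS ≈ 61.5%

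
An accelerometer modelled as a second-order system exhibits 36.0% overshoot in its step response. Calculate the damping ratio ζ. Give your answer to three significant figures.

From %OS = 100·exp(−πζ/√(1−ζ²)), invert to get ζ = −ln(OS)/√(π² + ln²(OS)) with OS = 0.360.
−ln 0.360 = 1.022, so ζ = 1.022/√(π² + 1.044) = 0.309.

ζ ≈ 0.309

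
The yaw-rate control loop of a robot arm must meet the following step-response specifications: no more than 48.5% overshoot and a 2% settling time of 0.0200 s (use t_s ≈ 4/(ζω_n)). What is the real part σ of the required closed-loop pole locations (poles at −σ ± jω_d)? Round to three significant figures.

The settling-time spec alone fixes σ = ζω_n = 4/t_s = 4/0.0200 = 200.
(Overshoot then fixes ζ = 0.224 and hence ω_d = σ·√(1−ζ²)/ζ = 868 rad/s.)

σ ≈ 200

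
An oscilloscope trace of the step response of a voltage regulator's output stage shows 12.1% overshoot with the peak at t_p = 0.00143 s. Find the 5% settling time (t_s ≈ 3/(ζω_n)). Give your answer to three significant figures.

t_s ≈ 0.00203 s

The overshoot fixes ζ = −ln(OS)/√(π²+ln²(OS)) = 0.558.
From t_p = π/ω_d, ω_d = π/0.00143 = 2200 rad/s, so ω_n = ω_d/√(1−ζ²) = 2650 rad/s.
t_s ≈ 3/(ζω_n) = 3/(0.558·2650) = 0.00203 s.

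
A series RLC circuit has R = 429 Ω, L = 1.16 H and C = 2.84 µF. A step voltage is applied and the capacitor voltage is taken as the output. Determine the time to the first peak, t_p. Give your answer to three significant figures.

For a series RLC circuit (capacitor voltage as output), ω_n = 1/√(LC) = 1/√(1.16 H · 2.84 µF) = 551 rad/s.
ζ = (R/2)·√(C/L) = (429/2)·√(2.84 µF/1.16 H) = 0.336.
ω_d = 551·√(1 − 0.336²) = 519 rad/s. t_p = π/ω_d = 0.00605 s.

t_p ≈ 0.00605 s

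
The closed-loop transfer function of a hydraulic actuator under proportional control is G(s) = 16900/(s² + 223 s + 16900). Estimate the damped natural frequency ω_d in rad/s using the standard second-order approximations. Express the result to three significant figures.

ω_d ≈ 66.8 rad/s

Comparing the denominator to s² + 2ζω_n s + ω_n²: ω_n = √16900 = 130 rad/s, and 2ζω_n = 223 so ζ = 223/(2·130) = 0.858.
The damped frequency ω_d = ω_n√(1−ζ²) = 66.8 rad/s.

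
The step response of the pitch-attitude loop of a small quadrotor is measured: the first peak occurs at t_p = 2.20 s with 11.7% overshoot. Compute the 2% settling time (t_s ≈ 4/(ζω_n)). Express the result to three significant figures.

t_s ≈ 4.10 s

The overshoot fixes ζ = −ln(OS)/√(π²+ln²(OS)) = 0.564.
t_p = π/ω_d ⇒ ω_d = 1.43 rad/s; then ω_n = ω_d/√(1−ζ²) = 1.73 rad/s.
t_s ≈ 4/(ζω_n) = 4/(0.564·1.73) = 4.10 s.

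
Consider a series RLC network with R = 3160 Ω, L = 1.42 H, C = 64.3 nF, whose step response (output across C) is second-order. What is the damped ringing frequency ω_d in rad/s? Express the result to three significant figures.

For a series RLC circuit (capacitor voltage as output), ω_n = 1/√(LC) = 1/√(1.42 H · 64.3 nF) = 3310 rad/s.
ζ = (R/2)·√(C/L) = (3160/2)·√(64.3 nF/1.42 H) = 0.336.
ω_d = 3310·√(1 − 0.336²) = 3120 rad/s.

ω_d ≈ 3120 rad/s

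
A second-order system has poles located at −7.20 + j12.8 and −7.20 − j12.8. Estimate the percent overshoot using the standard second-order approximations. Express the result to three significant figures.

%OS ≈ 17.1%

|pole| = ω_n = √(7.20² + 12.8²) = 14.7 rad/s; ζ = cos θ = σ/ω_n = 0.490.
%OS = 100 e^{−πζ/√(1−ζ²)} with ζ = 0.490 gives 17.1%.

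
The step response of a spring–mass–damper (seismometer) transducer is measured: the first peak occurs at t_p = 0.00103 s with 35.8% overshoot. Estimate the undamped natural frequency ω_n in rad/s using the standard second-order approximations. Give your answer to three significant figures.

ω_n ≈ 3210 rad/s

From the overshoot, ζ = −ln(OS)/√(π²+ln²(OS)) = 0.311.
t_p = π/ω_d ⇒ ω_d = 3050 rad/s; then ω_n = ω_d/√(1−ζ²) = 3210 rad/s.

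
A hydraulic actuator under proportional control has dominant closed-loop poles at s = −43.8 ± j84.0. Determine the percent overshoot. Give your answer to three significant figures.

%OS ≈ 19.4%

The poles are at −σ ± jω_d with σ = 43.8 and ω_d = 84.0, so ω_n = √(σ²+ω_d²) = 94.7 rad/s and ζ = σ/ω_n = 0.462.
Overshoot: exp(−π·0.462/√(1−0.462²)) = 0.194, i.e. 19.4%.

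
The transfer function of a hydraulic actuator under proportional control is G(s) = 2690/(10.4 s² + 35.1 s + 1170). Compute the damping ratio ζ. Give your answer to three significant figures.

ζ ≈ 0.159

Dividing through by 10.4: denominator becomes s² + 3.375 s + 112.5.
So ω_n = √112.5 = 10.6 rad/s and ζ = 3.375/(2·10.6) = 0.159.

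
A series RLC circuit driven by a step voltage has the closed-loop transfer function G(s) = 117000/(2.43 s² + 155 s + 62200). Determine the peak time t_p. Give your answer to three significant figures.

Dividing through by 2.43: denominator becomes s² + 63.79 s + 25600.
So ω_n = √25600 = 160 rad/s and ζ = 63.79/(2·160) = 0.199.
ω_d = ω_n√(1−ζ²) = 157 rad/s. t_p = π/ω_d = 0.0200 s.

t_p ≈ 0.0200 s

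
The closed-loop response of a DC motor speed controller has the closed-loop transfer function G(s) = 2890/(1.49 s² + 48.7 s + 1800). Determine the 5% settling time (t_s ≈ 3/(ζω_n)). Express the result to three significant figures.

t_s ≈ 0.184 s

Dividing through by 1.49: denominator becomes s² + 32.68 s + 1208.
So ω_n = √1208 = 34.8 rad/s and ζ = 32.68/(2·34.8) = 0.470.
t_s ≈ 3/(ζω_n) = 0.184 s.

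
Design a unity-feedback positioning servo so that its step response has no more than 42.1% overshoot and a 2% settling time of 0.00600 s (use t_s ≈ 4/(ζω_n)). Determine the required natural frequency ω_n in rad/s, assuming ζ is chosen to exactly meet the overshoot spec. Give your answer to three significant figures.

Inverting the overshoot relation: ζ = |ln 0.421|/√(π² + ln²0.421) = 0.265.
From t_s ≈ 4/(ζω_n): ω_n = 4/(ζ·t_s) = 4/(0.265·0.00600) = 2510 rad/s.

ω_n ≈ 2510 rad/s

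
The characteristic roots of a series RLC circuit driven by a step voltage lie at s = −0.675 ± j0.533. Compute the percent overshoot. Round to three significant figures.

The poles are at −σ ± jω_d with σ = 0.675 and ω_d = 0.533, so ω_n = √(σ²+ω_d²) = 0.860 rad/s and ζ = σ/ω_n = 0.785.
%OS = 100·exp(−πζ/√(1−ζ²)) = 1.87%.

%OS ≈ 1.87%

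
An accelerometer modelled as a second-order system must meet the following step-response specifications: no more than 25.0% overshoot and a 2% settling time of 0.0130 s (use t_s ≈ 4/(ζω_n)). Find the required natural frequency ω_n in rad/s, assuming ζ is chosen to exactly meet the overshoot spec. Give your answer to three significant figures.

ω_n ≈ 762 rad/s

Inverting the overshoot relation: ζ = |ln 0.250|/√(π² + ln²0.250) = 0.404.
Then ω_n = 4/(ζ t_s) = 4/(0.404 × 0.0130) = 762 rad/s.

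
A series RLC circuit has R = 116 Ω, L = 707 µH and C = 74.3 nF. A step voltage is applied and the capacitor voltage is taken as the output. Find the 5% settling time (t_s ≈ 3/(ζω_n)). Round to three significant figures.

For a series RLC circuit (capacitor voltage as output), ω_n = 1/√(LC) = 1/√(707 µH · 74.3 nF) = 138000 rad/s.
ζ = (R/2)·√(C/L) = (116/2)·√(74.3 nF/707 µH) = 0.595.
t_s ≈ 3/(ζω_n) = 0.0000366 s.

t_s ≈ 0.0000366 s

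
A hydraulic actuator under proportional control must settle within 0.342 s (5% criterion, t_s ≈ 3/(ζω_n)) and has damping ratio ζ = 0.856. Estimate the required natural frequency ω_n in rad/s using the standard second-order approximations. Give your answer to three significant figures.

ω_n ≈ 10.2 rad/s

Rearranging t_s ≈ 3/(ζω_n) gives ω_n = 3/(ζ·t_s) = 3/(0.856 × 0.342) = 10.2 rad/s.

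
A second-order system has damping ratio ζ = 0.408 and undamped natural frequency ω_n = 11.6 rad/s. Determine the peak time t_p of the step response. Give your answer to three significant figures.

The damped frequency is ω_d = ω_n√(1−ζ²) = 11.6·√(1−0.166) = 10.6 rad/s.
Peak time t_p = π/ω_d = π/10.6 = 0.297 s.

t_p ≈ 0.297 s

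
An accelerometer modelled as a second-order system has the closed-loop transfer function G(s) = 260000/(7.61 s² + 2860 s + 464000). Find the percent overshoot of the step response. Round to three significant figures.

Dividing through by 7.61: denominator becomes s² + 375.8 s + 60970.
So ω_n = √60970 = 247 rad/s and ζ = 375.8/(2·247) = 0.761.
%OS = 100·exp(−πζ/√(1−ζ²)) = 2.51%.

%OS ≈ 2.51%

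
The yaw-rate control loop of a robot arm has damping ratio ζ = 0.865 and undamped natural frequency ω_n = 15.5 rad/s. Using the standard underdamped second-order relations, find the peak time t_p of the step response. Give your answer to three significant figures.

The damped frequency is ω_d = ω_n√(1−ζ²) = 15.5·√(1−0.748) = 7.78 rad/s.
Peak time t_p = π/ω_d = π/7.78 = 0.404 s.

t_p ≈ 0.404 s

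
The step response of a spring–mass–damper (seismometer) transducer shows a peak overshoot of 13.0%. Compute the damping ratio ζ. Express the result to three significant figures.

Inverting the overshoot relation: ζ = |ln 0.130|/√(π² + ln²0.130) = 0.545.

ζ ≈ 0.545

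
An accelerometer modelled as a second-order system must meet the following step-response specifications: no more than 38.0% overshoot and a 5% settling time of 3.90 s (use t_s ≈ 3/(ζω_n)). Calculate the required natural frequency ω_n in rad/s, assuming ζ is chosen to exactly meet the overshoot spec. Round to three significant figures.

Inverting the overshoot relation: ζ = |ln 0.380|/√(π² + ln²0.380) = 0.294.
Then ω_n = 3/(ζ t_s) = 3/(0.294 × 3.90) = 2.61 rad/s.

ω_n ≈ 2.61 rad/s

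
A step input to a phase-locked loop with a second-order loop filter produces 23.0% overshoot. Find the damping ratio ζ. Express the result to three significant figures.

Inverting the overshoot relation: ζ = |ln 0.230|/√(π² + ln²0.230) = 0.424.

ζ ≈ 0.424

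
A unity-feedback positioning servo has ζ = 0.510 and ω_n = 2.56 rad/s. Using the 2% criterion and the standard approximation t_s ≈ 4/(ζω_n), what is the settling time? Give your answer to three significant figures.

t_s ≈ 4/(ζω_n) = 4/(0.510 × 2.56) = 3.06 s.

t_s ≈ 3.06 s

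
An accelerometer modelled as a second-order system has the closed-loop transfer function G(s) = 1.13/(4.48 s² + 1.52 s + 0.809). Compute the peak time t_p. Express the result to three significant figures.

t_p ≈ 8.06 s

Dividing through by 4.48: denominator becomes s² + 0.3393 s + 0.1806.
So ω_n = √0.1806 = 0.425 rad/s and ζ = 0.3393/(2·0.425) = 0.399.
ω_d = ω_n√(1−ζ²) = 0.390 rad/s. t_p = π/ω_d = 8.06 s.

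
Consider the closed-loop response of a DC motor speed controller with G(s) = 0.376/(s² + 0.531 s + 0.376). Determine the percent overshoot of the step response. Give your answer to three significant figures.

%OS ≈ 22.1%

Comparing the denominator to s² + 2ζω_n s + ω_n²: ω_n = √0.376 = 0.613 rad/s, and 2ζω_n = 0.531 so ζ = 0.531/(2·0.613) = 0.433.
%OS = 100·exp(−πζ/√(1−ζ²)) = 22.1%.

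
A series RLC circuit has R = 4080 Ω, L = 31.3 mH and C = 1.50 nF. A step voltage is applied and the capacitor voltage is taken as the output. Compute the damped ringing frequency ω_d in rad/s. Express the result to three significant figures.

ω_d ≈ 131000 rad/s

For a series RLC circuit (capacitor voltage as output), ω_n = 1/√(LC) = 1/√(31.3 mH · 1.50 nF) = 146000 rad/s.
ζ = (R/2)·√(C/L) = (4080/2)·√(1.50 nF/31.3 mH) = 0.447.
ω_d = ω_n√(1−ζ²) = 131000 rad/s.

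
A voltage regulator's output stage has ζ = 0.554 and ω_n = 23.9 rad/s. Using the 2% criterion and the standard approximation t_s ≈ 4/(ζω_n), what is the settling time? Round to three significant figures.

t_s ≈ 0.302 s

t_s ≈ 4/(ζω_n) = 4/(0.554 × 23.9) = 0.302 s.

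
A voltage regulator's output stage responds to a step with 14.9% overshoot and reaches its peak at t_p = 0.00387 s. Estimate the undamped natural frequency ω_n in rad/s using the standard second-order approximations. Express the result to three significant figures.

ω_n ≈ 949 rad/s

From the overshoot, ζ = −ln(OS)/√(π²+ln²(OS)) = 0.518.
t_p = π/ω_d ⇒ ω_d = 812 rad/s; then ω_n = ω_d/√(1−ζ²) = 949 rad/s.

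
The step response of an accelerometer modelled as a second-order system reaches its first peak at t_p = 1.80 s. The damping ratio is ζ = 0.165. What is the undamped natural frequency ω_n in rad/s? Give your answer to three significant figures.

Peak time t_p = π/ω_d, so ω_d = π/t_p = π/1.80 = 1.75 rad/s.
ω_n = ω_d/√(1−ζ²) = 1.75/√0.973 = 1.77 rad/s.

ω_n ≈ 1.77 rad/s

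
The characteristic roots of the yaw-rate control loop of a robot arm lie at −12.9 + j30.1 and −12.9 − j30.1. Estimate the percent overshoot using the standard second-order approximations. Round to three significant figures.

|pole| = ω_n = √(12.9² + 30.1²) = 32.7 rad/s; ζ = cos θ = σ/ω_n = 0.394.
%OS = 100·exp(−πζ/√(1−ζ²)) = 26.0%.

%OS ≈ 26.0%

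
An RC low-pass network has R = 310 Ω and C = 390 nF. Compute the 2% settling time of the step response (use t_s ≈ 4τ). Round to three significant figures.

τ = RC = 310 × 390 nF = 0.000121 s.
t_s ≈ 4τ = 0.000484 s.

t_s ≈ 0.000484 s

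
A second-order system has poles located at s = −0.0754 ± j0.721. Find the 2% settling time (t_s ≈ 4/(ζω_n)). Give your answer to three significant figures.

t_s ≈ 53.1 s

For poles at −σ ± jω_d, ζω_n = σ = 0.0754, so t_s ≈ 4/σ = 53.1 s.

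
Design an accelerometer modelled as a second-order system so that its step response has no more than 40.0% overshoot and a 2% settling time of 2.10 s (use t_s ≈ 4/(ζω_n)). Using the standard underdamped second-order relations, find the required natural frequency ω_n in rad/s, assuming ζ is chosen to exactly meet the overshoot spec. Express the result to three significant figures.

ω_n ≈ 6.80 rad/s

From %OS = 100·exp(−πζ/√(1−ζ²)), invert to get ζ = −ln(OS)/√(π² + ln²(OS)) with OS = 0.400.
−ln 0.400 = 0.9163, so ζ = 0.9163/√(π² + 0.8396) = 0.280.
From t_s ≈ 4/(ζω_n): ω_n = 4/(ζ·t_s) = 4/(0.280·2.10) = 6.80 rad/s.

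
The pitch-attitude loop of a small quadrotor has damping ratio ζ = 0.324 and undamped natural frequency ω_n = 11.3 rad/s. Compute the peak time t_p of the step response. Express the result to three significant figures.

t_p ≈ 0.294 s

The damped frequency is ω_d = ω_n√(1−ζ²) = 11.3·√(1−0.105) = 10.7 rad/s.
Peak time t_p = π/ω_d = π/10.7 = 0.294 s.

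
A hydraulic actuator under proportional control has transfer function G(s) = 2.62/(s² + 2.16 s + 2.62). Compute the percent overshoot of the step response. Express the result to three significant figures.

%OS ≈ 6.00%

Matching coefficients with s² + 2ζω_n s + ω_n² gives ω_n² = 2.62 ⇒ ω_n = 1.62 rad/s, and ζ = 2.16/(2ω_n) = 0.667.
%OS = 100·exp(−πζ/√(1−ζ²)) = 6.00%.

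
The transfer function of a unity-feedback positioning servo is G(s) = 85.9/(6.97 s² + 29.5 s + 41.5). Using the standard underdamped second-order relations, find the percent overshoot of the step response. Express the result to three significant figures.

%OS ≈ 0.420%

Dividing through by 6.97: denominator becomes s² + 4.232 s + 5.954.
So ω_n = √5.954 = 2.44 rad/s and ζ = 4.232/(2·2.44) = 0.867.
%OS = 100·exp(−πζ/√(1−ζ²)) = 0.420%.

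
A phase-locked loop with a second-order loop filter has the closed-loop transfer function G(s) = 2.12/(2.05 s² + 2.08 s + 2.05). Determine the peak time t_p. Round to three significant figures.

Dividing through by 2.05: denominator becomes s² + 1.015 s + 1.000.
So ω_n = √1.000 = 1.00 rad/s and ζ = 1.015/(2·1.00) = 0.507.
The damped frequency ω_d = ω_n√(1−ζ²) = 0.862 rad/s. t_p = π/ω_d = 3.65 s.

t_p ≈ 3.65 s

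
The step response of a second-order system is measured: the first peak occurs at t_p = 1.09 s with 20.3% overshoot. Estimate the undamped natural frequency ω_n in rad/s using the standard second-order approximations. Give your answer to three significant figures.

ζ from %OS: ζ = |ln 0.203|/√(π²+ln²0.203) = 0.453.
From t_p = π/ω_d, ω_d = π/1.09 = 2.88 rad/s, so ω_n = ω_d/√(1−ζ²) = 3.23 rad/s.

ω_n ≈ 3.23 rad/s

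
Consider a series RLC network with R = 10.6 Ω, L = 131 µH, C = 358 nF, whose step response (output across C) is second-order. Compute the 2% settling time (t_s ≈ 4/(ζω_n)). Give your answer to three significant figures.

For a series RLC circuit (capacitor voltage as output), ω_n = 1/√(LC) = 1/√(131 µH · 358 nF) = 146000 rad/s.
ζ = (R/2)·√(C/L) = (10.6/2)·√(358 nF/131 µH) = 0.277.
t_s ≈ 4/(ζω_n) = 0.0000989 s.

t_s ≈ 0.0000989 s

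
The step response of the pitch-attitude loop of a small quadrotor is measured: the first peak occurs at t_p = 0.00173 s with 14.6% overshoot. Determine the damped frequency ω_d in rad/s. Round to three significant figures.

ω_d ≈ 1820 rad/s

t_p = π/ω_d, so ω_d = π/0.00173 = 1820 rad/s.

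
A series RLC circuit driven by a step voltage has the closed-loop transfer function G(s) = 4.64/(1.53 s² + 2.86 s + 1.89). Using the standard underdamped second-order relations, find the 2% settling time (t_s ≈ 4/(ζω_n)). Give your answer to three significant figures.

Dividing through by 1.53: denominator becomes s² + 1.869 s + 1.235.
So ω_n = √1.235 = 1.11 rad/s and ζ = 1.869/(2·1.11) = 0.841.
t_s ≈ 4/(ζω_n) = 4.28 s.

t_s ≈ 4.28 s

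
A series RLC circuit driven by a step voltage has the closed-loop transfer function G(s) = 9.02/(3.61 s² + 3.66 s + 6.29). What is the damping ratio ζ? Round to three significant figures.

ζ ≈ 0.384

Dividing through by 3.61: denominator becomes s² + 1.014 s + 1.742.
So ω_n = √1.742 = 1.32 rad/s and ζ = 1.014/(2·1.32) = 0.384.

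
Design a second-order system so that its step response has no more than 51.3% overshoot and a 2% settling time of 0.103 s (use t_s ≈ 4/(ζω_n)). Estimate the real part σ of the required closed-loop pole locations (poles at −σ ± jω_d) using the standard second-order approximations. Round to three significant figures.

The settling-time spec alone fixes σ = ζω_n = 4/t_s = 4/0.103 = 38.8.
(Overshoot then fixes ζ = 0.208 and hence ω_d = σ·√(1−ζ²)/ζ = 183 rad/s.)

σ ≈ 38.8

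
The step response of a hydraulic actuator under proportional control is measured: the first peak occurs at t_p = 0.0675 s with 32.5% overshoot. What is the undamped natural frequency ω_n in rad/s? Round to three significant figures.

ω_n ≈ 49.4 rad/s

From the overshoot, ζ = −ln(OS)/√(π²+ln²(OS)) = 0.337.
t_p = π/ω_d ⇒ ω_d = 46.5 rad/s; then ω_n = ω_d/√(1−ζ²) = 49.4 rad/s.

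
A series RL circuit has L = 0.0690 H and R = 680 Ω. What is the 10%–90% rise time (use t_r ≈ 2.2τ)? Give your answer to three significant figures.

t_r ≈ 0.000223 s

τ = L/R = 0.0690/680 = 0.000101 s.
t_r ≈ 2.2τ = 0.000223 s.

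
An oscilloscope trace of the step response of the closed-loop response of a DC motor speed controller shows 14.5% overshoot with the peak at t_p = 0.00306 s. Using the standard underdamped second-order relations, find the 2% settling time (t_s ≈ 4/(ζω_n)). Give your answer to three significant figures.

t_s ≈ 0.00634 s

From the overshoot, ζ = −ln(OS)/√(π²+ln²(OS)) = 0.524.
From t_p = π/ω_d, ω_d = π/0.00306 = 1030 rad/s, so ω_n = ω_d/√(1−ζ²) = 1210 rad/s.
t_s ≈ 4/(ζω_n) = 4/(0.524·1210) = 0.00634 s.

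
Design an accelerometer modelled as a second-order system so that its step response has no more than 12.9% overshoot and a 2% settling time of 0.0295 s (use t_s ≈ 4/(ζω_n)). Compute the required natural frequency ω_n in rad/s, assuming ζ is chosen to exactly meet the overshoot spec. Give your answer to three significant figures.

ω_n ≈ 248 rad/s

ζ = −ln(OS)/√(π² + (ln OS)²). With OS = 0.129, ln OS = −2.048 and ζ = 2.048/3.750 = 0.546.
From t_s ≈ 4/(ζω_n): ω_n = 4/(ζ·t_s) = 4/(0.546·0.0295) = 248 rad/s.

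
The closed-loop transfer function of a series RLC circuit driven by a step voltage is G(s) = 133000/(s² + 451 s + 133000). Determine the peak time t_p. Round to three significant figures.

t_p ≈ 0.0110 s

Comparing the denominator to s² + 2ζω_n s + ω_n²: ω_n = √133000 = 365 rad/s, and 2ζω_n = 451 so ζ = 451/(2·365) = 0.618.
The damped frequency ω_d = ω_n√(1−ζ²) = 287 rad/s. Then t_p = π/ω_d = 0.0110 s.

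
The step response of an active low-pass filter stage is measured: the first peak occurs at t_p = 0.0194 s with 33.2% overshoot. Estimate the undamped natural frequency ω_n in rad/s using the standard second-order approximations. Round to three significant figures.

The overshoot fixes ζ = −ln(OS)/√(π²+ln²(OS)) = 0.331.
t_p = π/ω_d ⇒ ω_d = 162 rad/s; then ω_n = ω_d/√(1−ζ²) = 172 rad/s.

ω_n ≈ 172 rad/s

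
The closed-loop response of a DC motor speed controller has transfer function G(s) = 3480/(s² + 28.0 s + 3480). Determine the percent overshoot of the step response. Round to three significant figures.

ω_n = √3480 = 59.0 rad/s; ζ = 28.0/(2·59.0) = 0.237.
Overshoot: exp(−π·0.237/√(1−0.237²)) = 0.464, i.e. 46.4%.

%OS ≈ 46.4%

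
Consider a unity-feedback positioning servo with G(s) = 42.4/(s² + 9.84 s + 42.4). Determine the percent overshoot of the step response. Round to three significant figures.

ω_n = √42.4 = 6.51 rad/s; ζ = 9.84/(2·6.51) = 0.756.
%OS = 100·exp(−πζ/√(1−ζ²)) = 2.67%.

%OS ≈ 2.67%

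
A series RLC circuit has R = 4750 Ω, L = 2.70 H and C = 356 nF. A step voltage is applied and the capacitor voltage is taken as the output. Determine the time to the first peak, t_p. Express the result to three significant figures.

t_p ≈ 0.00608 s

For a series RLC circuit (capacitor voltage as output), ω_n = 1/√(LC) = 1/√(2.70 H · 356 nF) = 1020 rad/s.
ζ = (R/2)·√(C/L) = (4750/2)·√(356 nF/2.70 H) = 0.862.
The damped frequency ω_d = ω_n√(1−ζ²) = 516 rad/s. t_p = π/ω_d = 0.00608 s.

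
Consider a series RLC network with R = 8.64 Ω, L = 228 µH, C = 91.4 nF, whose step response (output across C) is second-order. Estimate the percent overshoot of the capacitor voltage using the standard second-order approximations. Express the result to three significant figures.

For a series RLC circuit (capacitor voltage as output), ω_n = 1/√(LC) = 1/√(228 µH · 91.4 nF) = 219000 rad/s.
ζ = (R/2)·√(C/L) = (8.64/2)·√(91.4 nF/228 µH) = 0.0865.
Overshoot: exp(−π·0.0865/√(1−0.0865²)) = 0.761, i.e. 76.1%.

%OS ≈ 76.1%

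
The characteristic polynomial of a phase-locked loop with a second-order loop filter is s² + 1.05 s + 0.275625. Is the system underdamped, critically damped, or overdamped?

a² − 4b = 1.05² − 4·0.275625 = 0 (repeated real root); the system is critically damped.

critically damped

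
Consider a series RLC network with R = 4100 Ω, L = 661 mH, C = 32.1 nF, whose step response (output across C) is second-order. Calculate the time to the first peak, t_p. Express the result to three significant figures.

For a series RLC circuit (capacitor voltage as output), ω_n = 1/√(LC) = 1/√(661 mH · 32.1 nF) = 6870 rad/s.
ζ = (R/2)·√(C/L) = (4100/2)·√(32.1 nF/661 mH) = 0.452.
The damped frequency ω_d = ω_n√(1−ζ²) = 6120 rad/s. t_p = π/ω_d = 0.000513 s.

t_p ≈ 0.000513 s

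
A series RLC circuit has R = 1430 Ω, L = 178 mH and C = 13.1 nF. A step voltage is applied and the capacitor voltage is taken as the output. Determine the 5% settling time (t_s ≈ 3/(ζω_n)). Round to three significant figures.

For a series RLC circuit (capacitor voltage as output), ω_n = 1/√(LC) = 1/√(178 mH · 13.1 nF) = 20700 rad/s.
ζ = (R/2)·√(C/L) = (1430/2)·√(13.1 nF/178 mH) = 0.194.
t_s ≈ 3/(ζω_n) = 0.000747 s.

t_s ≈ 0.000747 s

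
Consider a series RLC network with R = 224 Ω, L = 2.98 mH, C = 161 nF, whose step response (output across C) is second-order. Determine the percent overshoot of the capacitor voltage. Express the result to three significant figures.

%OS ≈ 1.05%

For a series RLC circuit (capacitor voltage as output), ω_n = 1/√(LC) = 1/√(2.98 mH · 161 nF) = 45700 rad/s.
ζ = (R/2)·√(C/L) = (224/2)·√(161 nF/2.98 mH) = 0.823.
%OS = 100 e^{−πζ/√(1−ζ²)} with ζ = 0.823 gives 1.05%.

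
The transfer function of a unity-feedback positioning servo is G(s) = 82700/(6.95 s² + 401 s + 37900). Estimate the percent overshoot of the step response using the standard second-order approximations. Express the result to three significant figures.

Dividing through by 6.95: denominator becomes s² + 57.70 s + 5453.
So ω_n = √5453 = 73.8 rad/s and ζ = 57.70/(2·73.8) = 0.391.
%OS = 100 e^{−πζ/√(1−ζ²)} with ζ = 0.391 gives 26.4%.

%OS ≈ 26.4%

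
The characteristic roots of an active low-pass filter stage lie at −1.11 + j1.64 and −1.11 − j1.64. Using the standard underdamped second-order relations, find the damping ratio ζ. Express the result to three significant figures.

ζ ≈ 0.561

With σ = 1.11, ω_d = 1.64: ω_n = √(σ²+ω_d²) = 1.98 rad/s, ζ = σ/ω_n = 0.561.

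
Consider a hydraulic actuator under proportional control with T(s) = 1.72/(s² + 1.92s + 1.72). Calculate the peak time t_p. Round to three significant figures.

t_p ≈ 3.52 s

ω_n = √1.72 = 1.31 rad/s; ζ = 1.92/(2·1.31) = 0.732.
ω_d = ω_n√(1−ζ²) = 0.894 rad/s. Then t_p = π/ω_d = 3.52 s.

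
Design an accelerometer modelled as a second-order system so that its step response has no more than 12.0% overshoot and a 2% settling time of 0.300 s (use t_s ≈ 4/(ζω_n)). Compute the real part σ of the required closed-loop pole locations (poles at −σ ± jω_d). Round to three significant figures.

The settling-time spec alone fixes σ = ζω_n = 4/t_s = 4/0.300 = 13.3.
(Overshoot then fixes ζ = 0.559 and hence ω_d = σ·√(1−ζ²)/ζ = 19.8 rad/s.)

σ ≈ 13.3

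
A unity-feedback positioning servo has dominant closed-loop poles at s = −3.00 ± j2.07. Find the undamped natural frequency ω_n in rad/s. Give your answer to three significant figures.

ω_n ≈ 3.64 rad/s

|pole| = ω_n = √(3.00² + 2.07²) = 3.64 rad/s; ζ = cos θ = σ/ω_n = 0.823.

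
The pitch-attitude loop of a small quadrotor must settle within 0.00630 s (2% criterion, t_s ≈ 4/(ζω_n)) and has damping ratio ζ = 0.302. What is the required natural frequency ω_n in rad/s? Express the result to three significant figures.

ω_n ≈ 2100 rad/s

Rearranging t_s ≈ 4/(ζω_n) gives ω_n = 4/(ζ·t_s) = 4/(0.302 × 0.00630) = 2100 rad/s.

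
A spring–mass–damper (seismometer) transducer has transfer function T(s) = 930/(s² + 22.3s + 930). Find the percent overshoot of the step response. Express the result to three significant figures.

%OS ≈ 29.1%

ω_n = √930 = 30.5 rad/s; ζ = 22.3/(2·30.5) = 0.366.
Overshoot: exp(−π·0.366/√(1−0.366²)) = 0.291, i.e. 29.1%.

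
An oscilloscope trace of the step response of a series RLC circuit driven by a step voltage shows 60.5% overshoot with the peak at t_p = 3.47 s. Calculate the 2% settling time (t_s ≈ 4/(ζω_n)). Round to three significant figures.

ζ from %OS: ζ = |ln 0.605|/√(π²+ln²0.605) = 0.158.
From t_p = π/ω_d, ω_d = π/3.47 = 0.905 rad/s, so ω_n = ω_d/√(1−ζ²) = 0.917 rad/s.
t_s ≈ 4/(ζω_n) = 4/(0.158·0.917) = 27.6 s.

t_s ≈ 27.6 s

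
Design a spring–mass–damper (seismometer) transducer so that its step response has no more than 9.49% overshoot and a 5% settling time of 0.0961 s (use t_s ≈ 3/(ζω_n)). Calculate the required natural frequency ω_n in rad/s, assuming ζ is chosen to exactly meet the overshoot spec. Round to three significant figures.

Inverting the overshoot relation: ζ = |ln 0.0949|/√(π² + ln²0.0949) = 0.600.
Then ω_n = 3/(ζ t_s) = 3/(0.600 × 0.0961) = 52.0 rad/s.

ω_n ≈ 52.0 rad/s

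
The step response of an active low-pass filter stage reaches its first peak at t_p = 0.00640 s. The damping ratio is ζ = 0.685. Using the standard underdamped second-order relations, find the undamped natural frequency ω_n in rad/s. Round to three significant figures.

ω_n ≈ 674 rad/s

Peak time t_p = π/ω_d, so ω_d = π/t_p = π/0.00640 = 491 rad/s.
ω_n = ω_d/√(1−ζ²) = 491/√0.531 = 674 rad/s.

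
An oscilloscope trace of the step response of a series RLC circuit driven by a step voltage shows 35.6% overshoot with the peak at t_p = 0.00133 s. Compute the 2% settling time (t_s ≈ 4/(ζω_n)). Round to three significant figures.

t_s ≈ 0.00515 s

The overshoot fixes ζ = −ln(OS)/√(π²+ln²(OS)) = 0.312.
From t_p = π/ω_d, ω_d = π/0.00133 = 2360 rad/s, so ω_n = ω_d/√(1−ζ²) = 2490 rad/s.
t_s ≈ 4/(ζω_n) = 4/(0.312·2490) = 0.00515 s.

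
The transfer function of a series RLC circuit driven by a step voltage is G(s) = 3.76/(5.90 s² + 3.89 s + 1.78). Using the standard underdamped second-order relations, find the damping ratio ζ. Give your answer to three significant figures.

Dividing through by 5.90: denominator becomes s² + 0.6593 s + 0.3017.
So ω_n = √0.3017 = 0.549 rad/s and ζ = 0.6593/(2·0.549) = 0.600.

ζ ≈ 0.600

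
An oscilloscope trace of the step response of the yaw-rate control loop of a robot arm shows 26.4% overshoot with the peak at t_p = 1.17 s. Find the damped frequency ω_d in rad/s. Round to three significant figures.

ω_d ≈ 2.69 rad/s

t_p = π/ω_d, so ω_d = π/1.17 = 2.69 rad/s.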